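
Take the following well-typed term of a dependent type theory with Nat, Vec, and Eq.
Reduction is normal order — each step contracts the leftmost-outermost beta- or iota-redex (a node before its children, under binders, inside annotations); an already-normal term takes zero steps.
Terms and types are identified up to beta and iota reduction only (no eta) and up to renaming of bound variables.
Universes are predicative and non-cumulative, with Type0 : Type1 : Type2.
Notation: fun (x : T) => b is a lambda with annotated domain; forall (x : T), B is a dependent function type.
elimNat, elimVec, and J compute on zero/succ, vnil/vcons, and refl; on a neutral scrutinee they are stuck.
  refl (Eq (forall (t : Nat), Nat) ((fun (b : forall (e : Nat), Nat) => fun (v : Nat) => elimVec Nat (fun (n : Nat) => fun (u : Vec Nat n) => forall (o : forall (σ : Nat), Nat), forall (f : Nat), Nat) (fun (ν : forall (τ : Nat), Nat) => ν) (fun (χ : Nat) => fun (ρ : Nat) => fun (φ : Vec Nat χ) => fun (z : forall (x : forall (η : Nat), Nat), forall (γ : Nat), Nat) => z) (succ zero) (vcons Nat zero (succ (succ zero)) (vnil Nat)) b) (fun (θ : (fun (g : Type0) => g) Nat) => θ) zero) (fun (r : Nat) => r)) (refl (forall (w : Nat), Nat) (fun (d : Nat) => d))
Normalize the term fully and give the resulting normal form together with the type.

resulting normal form:
  refl (Eq (forall (t : Nat), Nat) (fun (b : Nat) => b) (fun (e : Nat) => e)) (refl (forall (v : Nat), Nat) (fun (n : Nat) => n))
inferred type:
  Eq (Eq (forall (t : Nat), Nat) (fun (b : Nat) => b) (fun (e : Nat) => e)) (refl (forall (v : Nat), Nat) (fun (n : Nat) => n)) (refl (forall (u : Nat), Nat) (fun (o : Nat) => o))
observation: normalization takes exactly 10 steps under the normal-order strategy.


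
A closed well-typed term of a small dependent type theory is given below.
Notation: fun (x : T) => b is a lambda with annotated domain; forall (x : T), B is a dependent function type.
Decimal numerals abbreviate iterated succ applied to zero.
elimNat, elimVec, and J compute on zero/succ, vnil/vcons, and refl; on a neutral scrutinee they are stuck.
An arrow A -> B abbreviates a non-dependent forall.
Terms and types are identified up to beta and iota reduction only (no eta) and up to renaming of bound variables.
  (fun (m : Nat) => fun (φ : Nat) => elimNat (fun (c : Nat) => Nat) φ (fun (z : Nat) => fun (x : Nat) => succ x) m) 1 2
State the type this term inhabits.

the term's type:
  Nat


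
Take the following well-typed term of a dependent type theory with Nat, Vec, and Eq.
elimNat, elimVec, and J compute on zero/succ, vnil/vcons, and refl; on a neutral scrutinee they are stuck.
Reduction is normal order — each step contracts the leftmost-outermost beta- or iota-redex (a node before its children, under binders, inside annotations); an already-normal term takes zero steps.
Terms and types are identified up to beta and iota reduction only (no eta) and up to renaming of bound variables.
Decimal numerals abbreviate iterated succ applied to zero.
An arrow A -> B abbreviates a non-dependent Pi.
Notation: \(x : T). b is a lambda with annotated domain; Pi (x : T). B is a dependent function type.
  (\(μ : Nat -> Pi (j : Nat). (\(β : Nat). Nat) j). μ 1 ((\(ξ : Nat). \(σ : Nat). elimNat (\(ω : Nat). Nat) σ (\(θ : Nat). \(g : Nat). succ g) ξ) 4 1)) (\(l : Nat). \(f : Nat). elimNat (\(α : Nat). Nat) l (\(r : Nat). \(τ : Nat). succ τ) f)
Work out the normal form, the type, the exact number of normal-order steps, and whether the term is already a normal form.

reduced normal form:
  6
the term's type:
  Nat
normal-order step count: 34
term was already normal: no
first redex: a beta-redex


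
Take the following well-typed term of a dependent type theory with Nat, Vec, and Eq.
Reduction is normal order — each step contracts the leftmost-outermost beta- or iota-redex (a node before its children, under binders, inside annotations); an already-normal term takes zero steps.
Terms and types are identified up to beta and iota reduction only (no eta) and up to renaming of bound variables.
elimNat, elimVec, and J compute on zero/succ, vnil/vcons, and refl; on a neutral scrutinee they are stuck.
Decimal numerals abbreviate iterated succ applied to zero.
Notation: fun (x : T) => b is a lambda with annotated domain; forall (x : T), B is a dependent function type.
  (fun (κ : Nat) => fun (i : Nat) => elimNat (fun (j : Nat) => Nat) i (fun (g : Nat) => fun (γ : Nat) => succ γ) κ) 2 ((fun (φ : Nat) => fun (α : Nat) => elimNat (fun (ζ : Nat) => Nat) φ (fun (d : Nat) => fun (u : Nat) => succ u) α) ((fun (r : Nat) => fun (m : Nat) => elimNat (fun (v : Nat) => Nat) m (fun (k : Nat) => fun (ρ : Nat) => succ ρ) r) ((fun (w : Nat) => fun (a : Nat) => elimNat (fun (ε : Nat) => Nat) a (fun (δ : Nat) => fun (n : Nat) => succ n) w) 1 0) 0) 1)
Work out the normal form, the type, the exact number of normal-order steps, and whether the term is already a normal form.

reduced normal form:
  4
inferred type:
  Nat
reduction steps (normal order): 27
term was already normal: no
first contracted redex: a beta-redex


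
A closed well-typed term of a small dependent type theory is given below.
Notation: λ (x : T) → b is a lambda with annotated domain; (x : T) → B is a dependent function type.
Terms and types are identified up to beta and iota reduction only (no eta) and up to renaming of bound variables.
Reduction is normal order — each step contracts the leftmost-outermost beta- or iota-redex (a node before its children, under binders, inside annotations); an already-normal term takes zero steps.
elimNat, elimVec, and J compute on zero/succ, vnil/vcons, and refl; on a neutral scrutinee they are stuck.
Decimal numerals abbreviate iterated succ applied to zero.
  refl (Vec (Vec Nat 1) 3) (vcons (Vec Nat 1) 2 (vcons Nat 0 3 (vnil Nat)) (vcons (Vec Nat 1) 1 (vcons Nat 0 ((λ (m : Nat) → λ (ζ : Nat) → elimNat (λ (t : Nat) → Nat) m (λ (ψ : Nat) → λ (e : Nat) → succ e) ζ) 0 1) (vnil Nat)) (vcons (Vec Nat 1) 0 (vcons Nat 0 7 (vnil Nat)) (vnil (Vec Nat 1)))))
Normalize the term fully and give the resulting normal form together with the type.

normal form:
  refl (Vec (Vec Nat 1) 3) (vcons (Vec Nat 1) 2 (vcons Nat 0 3 (vnil Nat)) (vcons (Vec Nat 1) 1 (vcons Nat 0 1 (vnil Nat)) (vcons (Vec Nat 1) 0 (vcons Nat 0 7 (vnil Nat)) (vnil (Vec Nat 1)))))
the term's type:
  Eq (Vec (Vec Nat 1) 3) (vcons (Vec Nat 1) 2 (vcons Nat 0 3 (vnil Nat)) (vcons (Vec Nat 1) 1 (vcons Nat 0 1 (vnil Nat)) (vcons (Vec Nat 1) 0 (vcons Nat 0 7 (vnil Nat)) (vnil (Vec Nat 1))))) (vcons (Vec Nat 1) 2 (vcons Nat 0 3 (vnil Nat)) (vcons (Vec Nat 1) 1 (vcons Nat 0 1 (vnil Nat)) (vcons (Vec Nat 1) 0 (vcons Nat 0 7 (vnil Nat)) (vnil (Vec Nat 1)))))


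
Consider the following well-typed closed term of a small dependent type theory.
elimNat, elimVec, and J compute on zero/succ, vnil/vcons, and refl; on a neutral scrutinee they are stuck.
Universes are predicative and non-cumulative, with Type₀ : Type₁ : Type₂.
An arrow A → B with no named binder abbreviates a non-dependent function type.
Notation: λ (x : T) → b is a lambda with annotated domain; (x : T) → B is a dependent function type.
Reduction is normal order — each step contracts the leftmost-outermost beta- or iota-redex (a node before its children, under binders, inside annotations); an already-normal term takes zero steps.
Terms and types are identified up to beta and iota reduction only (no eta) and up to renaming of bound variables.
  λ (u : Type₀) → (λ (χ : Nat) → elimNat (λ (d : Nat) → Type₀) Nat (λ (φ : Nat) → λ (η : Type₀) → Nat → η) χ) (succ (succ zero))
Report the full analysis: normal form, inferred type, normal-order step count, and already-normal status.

resulting normal form:
  λ (u : Type₀) → Nat → Nat → Nat
the term's type:
  Type₀ → Type₀
normal-order step count: 8
started in normal form: no
first redex: a beta-redex


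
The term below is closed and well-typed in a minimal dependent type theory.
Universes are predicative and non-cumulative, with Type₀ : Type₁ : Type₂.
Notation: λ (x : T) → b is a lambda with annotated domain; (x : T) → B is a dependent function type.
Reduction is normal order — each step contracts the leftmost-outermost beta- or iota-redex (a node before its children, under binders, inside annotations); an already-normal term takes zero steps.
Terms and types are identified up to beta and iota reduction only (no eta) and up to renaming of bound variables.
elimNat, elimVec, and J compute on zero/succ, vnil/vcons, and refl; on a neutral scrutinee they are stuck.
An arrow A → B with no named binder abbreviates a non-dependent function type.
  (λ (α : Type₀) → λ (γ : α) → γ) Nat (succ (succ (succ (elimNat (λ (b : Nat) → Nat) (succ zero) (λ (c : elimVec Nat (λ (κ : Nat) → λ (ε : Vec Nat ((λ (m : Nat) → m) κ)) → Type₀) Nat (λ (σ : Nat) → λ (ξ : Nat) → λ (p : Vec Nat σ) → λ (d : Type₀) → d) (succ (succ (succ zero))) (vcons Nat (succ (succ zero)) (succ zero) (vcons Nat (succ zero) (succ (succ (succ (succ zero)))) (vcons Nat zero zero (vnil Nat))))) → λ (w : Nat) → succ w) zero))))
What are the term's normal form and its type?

resulting normal form:
  succ (succ (succ (succ zero)))
the term's type:
  Nat


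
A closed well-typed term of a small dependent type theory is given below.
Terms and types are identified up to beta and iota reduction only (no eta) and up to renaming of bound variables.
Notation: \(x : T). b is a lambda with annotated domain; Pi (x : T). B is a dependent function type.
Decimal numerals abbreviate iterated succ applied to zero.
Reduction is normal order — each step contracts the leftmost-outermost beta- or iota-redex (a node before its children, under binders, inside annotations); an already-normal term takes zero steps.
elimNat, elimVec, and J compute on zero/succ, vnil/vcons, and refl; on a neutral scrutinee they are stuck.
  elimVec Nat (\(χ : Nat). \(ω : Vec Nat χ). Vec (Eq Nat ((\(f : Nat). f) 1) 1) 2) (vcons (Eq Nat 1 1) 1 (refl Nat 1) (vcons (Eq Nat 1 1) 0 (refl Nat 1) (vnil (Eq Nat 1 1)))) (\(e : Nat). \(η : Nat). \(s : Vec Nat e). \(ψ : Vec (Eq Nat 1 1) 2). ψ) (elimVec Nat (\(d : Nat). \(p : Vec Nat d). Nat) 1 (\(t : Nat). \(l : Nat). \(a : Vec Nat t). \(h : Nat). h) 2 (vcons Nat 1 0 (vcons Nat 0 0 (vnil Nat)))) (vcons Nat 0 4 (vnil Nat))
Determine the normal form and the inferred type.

normal form:
  vcons (Eq Nat 1 1) 1 (refl Nat 1) (vcons (Eq Nat 1 1) 0 (refl Nat 1) (vnil (Eq Nat 1 1)))
the term's type:
  Vec (Eq Nat 1 1) 2


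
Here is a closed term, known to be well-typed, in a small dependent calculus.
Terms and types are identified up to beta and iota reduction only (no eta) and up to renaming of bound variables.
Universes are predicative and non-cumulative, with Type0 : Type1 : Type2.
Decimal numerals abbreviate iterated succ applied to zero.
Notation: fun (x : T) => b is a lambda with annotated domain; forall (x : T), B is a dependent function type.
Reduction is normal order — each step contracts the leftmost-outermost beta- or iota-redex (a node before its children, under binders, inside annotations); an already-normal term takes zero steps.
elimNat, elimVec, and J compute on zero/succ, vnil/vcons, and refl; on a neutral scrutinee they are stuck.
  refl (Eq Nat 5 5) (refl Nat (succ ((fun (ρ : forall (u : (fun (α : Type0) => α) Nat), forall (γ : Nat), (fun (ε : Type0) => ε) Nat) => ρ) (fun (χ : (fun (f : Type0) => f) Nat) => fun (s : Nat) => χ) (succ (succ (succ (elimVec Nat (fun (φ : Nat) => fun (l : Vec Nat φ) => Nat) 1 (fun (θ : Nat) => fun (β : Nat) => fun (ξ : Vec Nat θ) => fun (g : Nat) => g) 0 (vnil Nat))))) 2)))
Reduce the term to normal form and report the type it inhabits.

reduced normal form:
  refl (Eq Nat 5 5) (refl Nat 5)
inferred type:
  Eq (Eq Nat 5 5) (refl Nat 5) (refl Nat 5)
observation: 4 normal-order steps normalize the term, beginning with a beta-redex.


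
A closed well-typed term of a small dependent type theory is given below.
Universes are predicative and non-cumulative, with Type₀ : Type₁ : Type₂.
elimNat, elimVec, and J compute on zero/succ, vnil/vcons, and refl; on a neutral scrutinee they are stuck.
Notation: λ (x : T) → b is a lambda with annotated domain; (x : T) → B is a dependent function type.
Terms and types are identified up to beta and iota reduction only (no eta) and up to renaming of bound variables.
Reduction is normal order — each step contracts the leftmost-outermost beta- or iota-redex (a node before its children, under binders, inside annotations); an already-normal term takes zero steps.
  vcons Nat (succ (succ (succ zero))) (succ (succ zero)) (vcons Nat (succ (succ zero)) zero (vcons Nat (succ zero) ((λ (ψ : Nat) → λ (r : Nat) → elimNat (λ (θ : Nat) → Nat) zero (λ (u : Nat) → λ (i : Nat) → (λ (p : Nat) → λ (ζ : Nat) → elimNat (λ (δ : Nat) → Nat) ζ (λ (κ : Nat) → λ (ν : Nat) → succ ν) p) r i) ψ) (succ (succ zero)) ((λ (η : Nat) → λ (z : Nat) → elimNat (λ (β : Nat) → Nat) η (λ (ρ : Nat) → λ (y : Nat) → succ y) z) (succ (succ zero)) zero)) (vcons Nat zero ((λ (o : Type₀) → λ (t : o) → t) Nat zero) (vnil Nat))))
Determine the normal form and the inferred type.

reduced normal form:
  vcons Nat (succ (succ (succ zero))) (succ (succ zero)) (vcons Nat (succ (succ zero)) zero (vcons Nat (succ zero) (succ (succ (succ (succ zero)))) (vcons Nat zero zero (vnil Nat))))
the term's type:
  Vec Nat (succ (succ (succ (succ zero))))
observation: 35 normal-order steps separate the term from its normal form.


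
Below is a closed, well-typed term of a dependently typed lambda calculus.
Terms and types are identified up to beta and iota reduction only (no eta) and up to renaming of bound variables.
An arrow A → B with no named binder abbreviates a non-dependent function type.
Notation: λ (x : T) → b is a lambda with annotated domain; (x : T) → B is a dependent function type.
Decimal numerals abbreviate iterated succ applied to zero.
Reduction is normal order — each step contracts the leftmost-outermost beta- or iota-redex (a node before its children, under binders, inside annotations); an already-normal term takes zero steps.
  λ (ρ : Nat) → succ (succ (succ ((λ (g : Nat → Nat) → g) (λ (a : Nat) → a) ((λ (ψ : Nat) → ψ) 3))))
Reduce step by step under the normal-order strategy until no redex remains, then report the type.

normal-order reduction:
  λ (ρ : Nat) → succ (succ (succ ((λ (g : Nat → Nat) → g) (λ (a : Nat) → a) ((λ (ψ : Nat) → ψ) 3))))
  ~> λ (ρ : Nat) → succ (succ (succ ((λ (g : Nat) → g) ((λ (a : Nat) → a) 3))))
  ~> λ (ρ : Nat) → succ (succ (succ ((λ (g : Nat) → g) 3)))
  ~> λ (ρ : Nat) → 6
type:
  Nat → Nat


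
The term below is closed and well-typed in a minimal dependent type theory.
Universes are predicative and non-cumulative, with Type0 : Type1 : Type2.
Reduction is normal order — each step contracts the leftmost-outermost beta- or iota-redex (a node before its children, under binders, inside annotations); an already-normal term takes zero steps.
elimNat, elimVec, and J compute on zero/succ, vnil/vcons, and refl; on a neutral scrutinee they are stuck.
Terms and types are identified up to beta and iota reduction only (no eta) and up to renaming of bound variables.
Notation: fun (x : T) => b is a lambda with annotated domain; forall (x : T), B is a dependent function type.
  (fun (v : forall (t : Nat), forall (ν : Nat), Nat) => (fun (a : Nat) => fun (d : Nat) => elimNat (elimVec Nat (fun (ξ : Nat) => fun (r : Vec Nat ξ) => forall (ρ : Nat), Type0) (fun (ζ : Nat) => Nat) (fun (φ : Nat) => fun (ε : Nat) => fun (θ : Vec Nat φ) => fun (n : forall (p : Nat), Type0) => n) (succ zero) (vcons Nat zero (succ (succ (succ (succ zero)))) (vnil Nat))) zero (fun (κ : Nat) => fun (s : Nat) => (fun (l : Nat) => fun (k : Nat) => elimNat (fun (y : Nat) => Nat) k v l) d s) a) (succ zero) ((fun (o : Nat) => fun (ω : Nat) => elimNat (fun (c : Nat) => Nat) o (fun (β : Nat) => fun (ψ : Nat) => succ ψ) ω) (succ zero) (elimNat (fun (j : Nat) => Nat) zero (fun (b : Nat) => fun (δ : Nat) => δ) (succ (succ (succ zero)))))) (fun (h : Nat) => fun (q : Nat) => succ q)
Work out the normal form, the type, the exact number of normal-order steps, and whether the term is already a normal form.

normal form:
  succ zero
inferred type:
  Nat
steps to reach normal form (normal order): 26
started in normal form: no
first redex: a beta-redex


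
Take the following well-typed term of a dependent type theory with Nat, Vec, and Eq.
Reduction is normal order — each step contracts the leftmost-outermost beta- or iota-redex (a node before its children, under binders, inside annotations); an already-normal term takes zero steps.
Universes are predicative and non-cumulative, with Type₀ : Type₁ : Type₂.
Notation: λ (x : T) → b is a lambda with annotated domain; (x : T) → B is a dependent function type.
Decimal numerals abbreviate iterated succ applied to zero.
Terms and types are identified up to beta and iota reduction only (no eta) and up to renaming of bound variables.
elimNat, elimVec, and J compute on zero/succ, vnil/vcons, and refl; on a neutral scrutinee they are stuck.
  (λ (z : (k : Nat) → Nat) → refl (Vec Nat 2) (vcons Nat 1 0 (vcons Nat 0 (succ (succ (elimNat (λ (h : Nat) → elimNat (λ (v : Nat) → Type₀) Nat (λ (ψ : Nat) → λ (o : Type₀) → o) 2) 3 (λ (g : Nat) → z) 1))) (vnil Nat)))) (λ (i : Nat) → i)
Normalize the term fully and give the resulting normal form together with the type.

reduced normal form:
  refl (Vec Nat 2) (vcons Nat 1 0 (vcons Nat 0 5 (vnil Nat)))
inferred type:
  Eq (Vec Nat 2) (vcons Nat 1 0 (vcons Nat 0 5 (vnil Nat))) (vcons Nat 1 0 (vcons Nat 0 5 (vnil Nat)))


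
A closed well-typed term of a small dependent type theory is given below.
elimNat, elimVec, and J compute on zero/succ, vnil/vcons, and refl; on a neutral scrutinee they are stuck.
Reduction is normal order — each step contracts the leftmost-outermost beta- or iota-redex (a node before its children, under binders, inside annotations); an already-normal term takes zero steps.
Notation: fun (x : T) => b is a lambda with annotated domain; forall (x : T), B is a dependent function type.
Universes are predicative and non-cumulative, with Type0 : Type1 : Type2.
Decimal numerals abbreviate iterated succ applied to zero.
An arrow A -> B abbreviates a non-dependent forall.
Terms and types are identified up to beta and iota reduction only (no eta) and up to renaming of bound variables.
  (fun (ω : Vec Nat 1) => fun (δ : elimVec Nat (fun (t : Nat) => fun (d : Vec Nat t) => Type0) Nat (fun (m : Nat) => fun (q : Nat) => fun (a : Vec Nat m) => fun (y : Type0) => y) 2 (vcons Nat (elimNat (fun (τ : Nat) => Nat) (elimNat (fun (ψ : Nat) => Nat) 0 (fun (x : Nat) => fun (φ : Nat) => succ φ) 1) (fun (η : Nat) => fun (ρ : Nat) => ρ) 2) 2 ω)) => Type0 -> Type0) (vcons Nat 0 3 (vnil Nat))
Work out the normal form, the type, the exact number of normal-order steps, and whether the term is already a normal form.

normal form:
  fun (ω : Nat) => Type0 -> Type0
the term's type:
  Nat -> Type1
normal-order step count: 12
already normal: no
first contracted redex: a beta-redex


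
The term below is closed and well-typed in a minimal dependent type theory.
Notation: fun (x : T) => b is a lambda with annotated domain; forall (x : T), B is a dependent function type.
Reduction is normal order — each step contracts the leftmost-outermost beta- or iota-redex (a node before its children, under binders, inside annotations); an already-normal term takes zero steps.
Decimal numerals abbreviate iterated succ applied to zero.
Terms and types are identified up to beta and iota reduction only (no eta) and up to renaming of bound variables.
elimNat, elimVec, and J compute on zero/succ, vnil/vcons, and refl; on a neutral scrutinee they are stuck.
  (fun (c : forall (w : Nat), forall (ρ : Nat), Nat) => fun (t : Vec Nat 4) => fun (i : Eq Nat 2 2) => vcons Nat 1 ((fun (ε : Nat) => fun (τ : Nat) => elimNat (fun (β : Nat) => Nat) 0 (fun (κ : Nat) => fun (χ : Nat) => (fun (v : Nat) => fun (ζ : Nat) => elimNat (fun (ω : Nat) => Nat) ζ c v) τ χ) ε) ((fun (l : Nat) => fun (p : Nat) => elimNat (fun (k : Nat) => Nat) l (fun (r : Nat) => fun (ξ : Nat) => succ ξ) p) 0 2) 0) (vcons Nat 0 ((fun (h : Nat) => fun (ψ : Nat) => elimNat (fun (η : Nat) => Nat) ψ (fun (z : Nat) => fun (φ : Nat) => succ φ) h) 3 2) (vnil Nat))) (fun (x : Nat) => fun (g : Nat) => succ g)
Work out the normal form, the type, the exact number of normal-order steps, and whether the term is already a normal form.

normal form:
  fun (c : Vec Nat 4) => fun (w : Eq Nat 2 2) => vcons Nat 1 0 (vcons Nat 0 5 (vnil Nat))
inferred type:
  forall (c : Vec Nat 4), forall (w : Eq Nat 2 2), Vec Nat 2
normal-order step count: 34
already normal: no
first redex: a beta-redex


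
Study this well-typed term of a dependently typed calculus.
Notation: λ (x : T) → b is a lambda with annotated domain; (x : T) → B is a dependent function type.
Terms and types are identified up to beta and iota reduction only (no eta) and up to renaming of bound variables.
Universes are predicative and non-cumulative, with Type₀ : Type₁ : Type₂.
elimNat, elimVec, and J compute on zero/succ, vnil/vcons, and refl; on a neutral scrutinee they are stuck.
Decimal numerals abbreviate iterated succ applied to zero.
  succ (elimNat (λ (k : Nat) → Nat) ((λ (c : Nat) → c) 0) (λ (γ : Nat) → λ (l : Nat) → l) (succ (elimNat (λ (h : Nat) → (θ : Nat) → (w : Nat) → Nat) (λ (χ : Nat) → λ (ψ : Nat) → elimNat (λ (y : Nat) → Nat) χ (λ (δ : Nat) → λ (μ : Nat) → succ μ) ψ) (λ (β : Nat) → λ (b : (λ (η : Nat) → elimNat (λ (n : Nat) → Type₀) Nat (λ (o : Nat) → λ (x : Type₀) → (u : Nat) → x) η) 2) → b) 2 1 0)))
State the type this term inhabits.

type:
  Nat


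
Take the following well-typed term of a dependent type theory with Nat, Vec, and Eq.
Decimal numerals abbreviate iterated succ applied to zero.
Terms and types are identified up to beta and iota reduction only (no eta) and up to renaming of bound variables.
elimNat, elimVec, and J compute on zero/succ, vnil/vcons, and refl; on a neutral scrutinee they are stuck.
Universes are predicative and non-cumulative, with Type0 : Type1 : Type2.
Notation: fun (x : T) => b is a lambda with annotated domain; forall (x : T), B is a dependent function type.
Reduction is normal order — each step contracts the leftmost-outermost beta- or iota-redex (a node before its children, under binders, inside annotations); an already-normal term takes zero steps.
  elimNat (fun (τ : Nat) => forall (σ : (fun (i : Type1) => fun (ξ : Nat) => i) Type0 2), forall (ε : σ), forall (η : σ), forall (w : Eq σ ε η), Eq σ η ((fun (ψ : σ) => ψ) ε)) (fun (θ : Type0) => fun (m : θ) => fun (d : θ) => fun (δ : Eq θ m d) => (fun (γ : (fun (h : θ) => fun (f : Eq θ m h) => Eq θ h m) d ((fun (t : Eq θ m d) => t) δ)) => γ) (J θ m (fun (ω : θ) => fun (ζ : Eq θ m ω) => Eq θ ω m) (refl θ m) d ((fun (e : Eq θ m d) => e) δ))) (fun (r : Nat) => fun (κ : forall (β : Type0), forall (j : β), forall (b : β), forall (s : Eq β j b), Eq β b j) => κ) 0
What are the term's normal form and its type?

reduced normal form:
  fun (τ : Type0) => fun (σ : τ) => fun (i : τ) => fun (ξ : Eq τ σ i) => J τ σ (fun (ε : τ) => fun (η : Eq τ σ ε) => Eq τ ε σ) (refl τ σ) i ξ
the term's type:
  forall (τ : Type0), forall (σ : τ), forall (i : τ), forall (ξ : Eq τ σ i), Eq τ i σ
observation: contracting an elimNat iota-redex first, the term normalizes in 3 steps.


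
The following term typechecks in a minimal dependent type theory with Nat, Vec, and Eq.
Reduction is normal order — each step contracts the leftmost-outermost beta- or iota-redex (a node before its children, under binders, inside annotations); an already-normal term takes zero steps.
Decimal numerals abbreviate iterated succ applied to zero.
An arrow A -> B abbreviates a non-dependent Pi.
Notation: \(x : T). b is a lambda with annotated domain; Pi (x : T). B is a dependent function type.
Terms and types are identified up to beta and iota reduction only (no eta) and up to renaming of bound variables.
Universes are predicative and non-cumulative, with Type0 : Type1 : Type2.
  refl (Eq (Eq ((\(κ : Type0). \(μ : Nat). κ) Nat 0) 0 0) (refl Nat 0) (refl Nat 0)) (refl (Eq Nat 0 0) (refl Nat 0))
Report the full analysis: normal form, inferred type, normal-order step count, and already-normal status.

normal form:
  refl (Eq (Eq Nat 0 0) (refl Nat 0) (refl Nat 0)) (refl (Eq Nat 0 0) (refl Nat 0))
inferred type:
  Eq (Eq (Eq Nat 0 0) (refl Nat 0) (refl Nat 0)) (refl (Eq Nat 0 0) (refl Nat 0)) (refl (Eq Nat 0 0) (refl Nat 0))
normal-order step count: 2
already normal: no
first redex: a beta-redex


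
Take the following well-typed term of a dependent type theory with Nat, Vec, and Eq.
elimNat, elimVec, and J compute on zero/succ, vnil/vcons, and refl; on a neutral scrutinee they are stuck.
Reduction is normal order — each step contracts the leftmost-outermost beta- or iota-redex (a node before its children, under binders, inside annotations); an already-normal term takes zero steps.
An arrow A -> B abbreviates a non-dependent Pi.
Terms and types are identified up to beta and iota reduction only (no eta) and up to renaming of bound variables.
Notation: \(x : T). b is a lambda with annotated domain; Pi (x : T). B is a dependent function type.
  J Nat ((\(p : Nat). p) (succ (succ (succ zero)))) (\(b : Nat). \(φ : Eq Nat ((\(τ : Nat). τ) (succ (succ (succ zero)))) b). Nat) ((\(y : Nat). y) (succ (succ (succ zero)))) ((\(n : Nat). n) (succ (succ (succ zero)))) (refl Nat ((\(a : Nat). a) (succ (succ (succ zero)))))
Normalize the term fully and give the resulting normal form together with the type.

normal form:
  succ (succ (succ zero))
the term's type:
  Nat
observation: 2 normal-order steps normalize the term, beginning with a J iota-redex.


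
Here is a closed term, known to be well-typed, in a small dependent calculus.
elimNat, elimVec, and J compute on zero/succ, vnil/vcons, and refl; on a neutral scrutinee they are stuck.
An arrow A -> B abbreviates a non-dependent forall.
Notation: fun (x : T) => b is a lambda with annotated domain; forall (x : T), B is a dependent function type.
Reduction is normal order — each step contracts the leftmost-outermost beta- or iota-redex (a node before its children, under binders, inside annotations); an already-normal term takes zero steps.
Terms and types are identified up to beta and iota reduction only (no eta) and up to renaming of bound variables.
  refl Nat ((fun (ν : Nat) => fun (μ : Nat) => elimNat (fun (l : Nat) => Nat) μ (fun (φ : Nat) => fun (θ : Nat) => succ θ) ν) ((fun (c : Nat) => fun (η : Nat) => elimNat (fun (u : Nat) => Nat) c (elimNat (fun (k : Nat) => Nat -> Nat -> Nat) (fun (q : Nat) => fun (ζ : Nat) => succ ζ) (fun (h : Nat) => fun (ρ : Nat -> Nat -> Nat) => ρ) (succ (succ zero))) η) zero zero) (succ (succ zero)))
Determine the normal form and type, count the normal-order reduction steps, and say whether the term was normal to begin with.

reduced normal form:
  refl Nat (succ (succ zero))
type:
  Eq Nat (succ (succ zero)) (succ (succ zero))
steps to reach normal form (normal order): 6
already normal: no
first redex: a beta-redex


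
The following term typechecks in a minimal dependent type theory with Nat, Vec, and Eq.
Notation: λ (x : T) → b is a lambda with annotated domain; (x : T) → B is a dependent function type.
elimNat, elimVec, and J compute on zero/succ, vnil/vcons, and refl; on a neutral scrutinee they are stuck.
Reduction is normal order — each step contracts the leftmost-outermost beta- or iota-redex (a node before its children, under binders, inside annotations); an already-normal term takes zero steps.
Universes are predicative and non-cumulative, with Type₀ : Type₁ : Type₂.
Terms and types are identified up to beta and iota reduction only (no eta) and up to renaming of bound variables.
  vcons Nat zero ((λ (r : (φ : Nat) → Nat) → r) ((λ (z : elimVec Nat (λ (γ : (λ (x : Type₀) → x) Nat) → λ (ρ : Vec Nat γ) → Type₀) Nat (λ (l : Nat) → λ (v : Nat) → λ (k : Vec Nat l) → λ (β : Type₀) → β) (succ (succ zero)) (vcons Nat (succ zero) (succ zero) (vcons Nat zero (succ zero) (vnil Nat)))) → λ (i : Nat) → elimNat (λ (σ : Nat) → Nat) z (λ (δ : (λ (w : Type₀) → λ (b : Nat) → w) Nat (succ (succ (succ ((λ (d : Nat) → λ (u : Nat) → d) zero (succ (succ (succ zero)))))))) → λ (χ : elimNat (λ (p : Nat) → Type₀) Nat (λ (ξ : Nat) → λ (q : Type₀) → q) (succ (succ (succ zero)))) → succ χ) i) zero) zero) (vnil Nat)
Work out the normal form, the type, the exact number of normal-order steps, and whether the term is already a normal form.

normal form:
  vcons Nat zero zero (vnil Nat)
inferred type:
  Vec Nat (succ zero)
steps to reach normal form (normal order): 4
already normal: no
first redex: a beta-redex


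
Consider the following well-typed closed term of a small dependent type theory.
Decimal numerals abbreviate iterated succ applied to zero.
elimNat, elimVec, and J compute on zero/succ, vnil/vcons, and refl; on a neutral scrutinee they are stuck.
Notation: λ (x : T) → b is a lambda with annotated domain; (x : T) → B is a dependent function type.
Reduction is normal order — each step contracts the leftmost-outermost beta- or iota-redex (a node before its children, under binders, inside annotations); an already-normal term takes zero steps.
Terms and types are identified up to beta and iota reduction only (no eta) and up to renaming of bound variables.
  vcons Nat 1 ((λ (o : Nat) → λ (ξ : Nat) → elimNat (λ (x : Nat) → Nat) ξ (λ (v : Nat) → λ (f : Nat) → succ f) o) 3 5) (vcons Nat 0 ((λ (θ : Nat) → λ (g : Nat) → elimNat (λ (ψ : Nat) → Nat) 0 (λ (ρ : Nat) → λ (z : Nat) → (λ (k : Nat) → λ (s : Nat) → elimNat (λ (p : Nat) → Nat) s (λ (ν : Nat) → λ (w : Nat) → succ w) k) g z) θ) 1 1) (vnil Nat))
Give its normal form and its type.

reduced normal form:
  vcons Nat 1 8 (vcons Nat 0 1 (vnil Nat))
type:
  Vec Nat 2


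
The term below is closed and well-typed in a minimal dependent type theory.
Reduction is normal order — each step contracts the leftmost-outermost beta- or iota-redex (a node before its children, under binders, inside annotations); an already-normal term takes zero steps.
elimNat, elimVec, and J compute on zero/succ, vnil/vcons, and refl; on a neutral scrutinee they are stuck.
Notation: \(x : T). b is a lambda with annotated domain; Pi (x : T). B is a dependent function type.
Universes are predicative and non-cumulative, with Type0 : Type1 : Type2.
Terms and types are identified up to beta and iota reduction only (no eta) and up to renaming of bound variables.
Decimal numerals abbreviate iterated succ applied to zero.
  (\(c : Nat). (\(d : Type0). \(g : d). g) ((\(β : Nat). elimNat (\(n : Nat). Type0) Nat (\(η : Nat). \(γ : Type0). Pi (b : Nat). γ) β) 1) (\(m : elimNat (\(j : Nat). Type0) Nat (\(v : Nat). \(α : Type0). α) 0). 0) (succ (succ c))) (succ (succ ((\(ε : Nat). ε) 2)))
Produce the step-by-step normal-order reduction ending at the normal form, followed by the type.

normal-order reduction sequence:
  (\(c : Nat). (\(d : Type0). \(g : d). g) ((\(β : Nat). elimNat (\(n : Nat). Type0) Nat (\(η : Nat). \(γ : Type0). Pi (b : Nat). γ) β) 1) (\(m : elimNat (\(j : Nat). Type0) Nat (\(v : Nat). \(α : Type0). α) 0). 0) (succ (succ c))) (succ (succ ((\(ε : Nat). ε) 2)))
  ~> (\(c : Type0). \(d : c). d) ((\(g : Nat). elimNat (\(β : Nat). Type0) Nat (\(n : Nat). \(η : Type0). Pi (γ : Nat). η) g) 1) (\(b : elimNat (\(m : Nat). Type0) Nat (\(j : Nat). \(v : Type0). v) 0). 0) (succ (succ (succ (succ ((\(α : Nat). α) 2)))))
  ~> (\(c : (\(d : Nat). elimNat (\(g : Nat). Type0) Nat (\(β : Nat). \(n : Type0). Pi (η : Nat). n) d) 1). c) (\(γ : elimNat (\(b : Nat). Type0) Nat (\(m : Nat). \(j : Type0). j) 0). 0) (succ (succ (succ (succ ((\(v : Nat). v) 2)))))
  ~> (\(c : elimNat (\(d : Nat). Type0) Nat (\(g : Nat). \(β : Type0). β) 0). 0) (succ (succ (succ (succ ((\(n : Nat). n) 2)))))
  ~> 0
the term's type:
  Nat


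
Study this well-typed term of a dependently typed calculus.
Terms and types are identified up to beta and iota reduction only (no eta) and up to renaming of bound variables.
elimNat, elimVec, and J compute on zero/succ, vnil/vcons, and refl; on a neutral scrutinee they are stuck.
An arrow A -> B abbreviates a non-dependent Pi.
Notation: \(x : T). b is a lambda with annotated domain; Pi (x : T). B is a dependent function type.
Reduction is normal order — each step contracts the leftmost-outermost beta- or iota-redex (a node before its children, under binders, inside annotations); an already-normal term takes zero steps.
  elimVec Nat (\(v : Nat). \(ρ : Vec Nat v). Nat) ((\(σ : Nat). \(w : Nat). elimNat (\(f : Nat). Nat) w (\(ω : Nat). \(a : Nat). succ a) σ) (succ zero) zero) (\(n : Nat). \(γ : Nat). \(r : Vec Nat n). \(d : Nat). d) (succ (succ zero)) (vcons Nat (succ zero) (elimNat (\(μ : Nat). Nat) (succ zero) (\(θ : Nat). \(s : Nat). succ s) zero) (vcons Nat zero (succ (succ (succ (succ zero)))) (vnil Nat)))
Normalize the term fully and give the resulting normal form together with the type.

normal form:
  succ zero
inferred type:
  Nat


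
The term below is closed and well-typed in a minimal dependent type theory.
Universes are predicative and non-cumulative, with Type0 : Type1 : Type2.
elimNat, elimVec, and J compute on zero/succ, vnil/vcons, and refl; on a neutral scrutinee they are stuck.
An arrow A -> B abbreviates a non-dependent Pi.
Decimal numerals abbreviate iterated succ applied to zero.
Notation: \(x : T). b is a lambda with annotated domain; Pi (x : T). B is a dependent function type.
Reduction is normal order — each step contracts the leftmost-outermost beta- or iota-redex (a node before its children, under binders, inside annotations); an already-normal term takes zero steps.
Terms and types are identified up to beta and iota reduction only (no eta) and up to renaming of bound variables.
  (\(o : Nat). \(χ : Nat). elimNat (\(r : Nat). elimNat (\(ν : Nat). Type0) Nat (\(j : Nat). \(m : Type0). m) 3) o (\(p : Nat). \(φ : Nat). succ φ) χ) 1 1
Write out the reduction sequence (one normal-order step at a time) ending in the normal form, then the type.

normal-order reduction:
  (\(o : Nat). \(χ : Nat). elimNat (\(r : Nat). elimNat (\(ν : Nat). Type0) Nat (\(j : Nat). \(m : Type0). m) 3) o (\(p : Nat). \(φ : Nat). succ φ) χ) 1 1
  ~> (\(o : Nat). elimNat (\(χ : Nat). elimNat (\(r : Nat). Type0) Nat (\(ν : Nat). \(j : Type0). j) 3) 1 (\(m : Nat). \(p : Nat). succ p) o) 1
  ~> elimNat (\(o : Nat). elimNat (\(χ : Nat). Type0) Nat (\(r : Nat). \(ν : Type0). ν) 3) 1 (\(j : Nat). \(m : Nat). succ m) 1
  ~> (\(o : Nat). \(χ : Nat). succ χ) 0 (elimNat (\(r : Nat). elimNat (\(ν : Nat). Type0) Nat (\(j : Nat). \(m : Type0). m) 3) 1 (\(p : Nat). \(φ : Nat). succ φ) 0)
  ~> (\(o : Nat). succ o) (elimNat (\(χ : Nat). elimNat (\(r : Nat). Type0) Nat (\(ν : Nat). \(j : Type0). j) 3) 1 (\(m : Nat). \(p : Nat). succ p) 0)
  ~> succ (elimNat (\(o : Nat). elimNat (\(χ : Nat). Type0) Nat (\(r : Nat). \(ν : Type0). ν) 3) 1 (\(j : Nat). \(m : Nat). succ m) 0)
  ~> 2
inferred type:
  Nat


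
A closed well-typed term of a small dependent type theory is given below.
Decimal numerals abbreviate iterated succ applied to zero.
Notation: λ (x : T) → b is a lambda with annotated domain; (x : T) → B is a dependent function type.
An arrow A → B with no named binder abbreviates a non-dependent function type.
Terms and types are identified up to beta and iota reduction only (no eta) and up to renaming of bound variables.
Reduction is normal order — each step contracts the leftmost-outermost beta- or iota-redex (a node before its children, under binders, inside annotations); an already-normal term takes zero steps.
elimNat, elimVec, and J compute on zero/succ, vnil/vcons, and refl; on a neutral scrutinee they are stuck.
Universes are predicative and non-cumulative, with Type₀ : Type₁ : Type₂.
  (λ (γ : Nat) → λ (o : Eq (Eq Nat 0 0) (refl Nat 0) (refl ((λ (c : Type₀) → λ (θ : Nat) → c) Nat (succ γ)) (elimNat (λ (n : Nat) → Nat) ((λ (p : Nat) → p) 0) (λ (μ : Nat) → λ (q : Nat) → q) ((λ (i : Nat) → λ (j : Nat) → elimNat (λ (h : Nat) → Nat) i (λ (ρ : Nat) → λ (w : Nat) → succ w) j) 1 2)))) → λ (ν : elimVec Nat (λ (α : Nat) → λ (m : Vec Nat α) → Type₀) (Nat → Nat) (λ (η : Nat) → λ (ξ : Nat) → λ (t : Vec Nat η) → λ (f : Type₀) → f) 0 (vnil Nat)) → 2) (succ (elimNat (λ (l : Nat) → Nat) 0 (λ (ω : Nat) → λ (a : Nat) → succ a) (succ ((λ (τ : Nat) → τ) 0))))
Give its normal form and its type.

resulting normal form:
  λ (γ : Eq (Eq Nat 0 0) (refl Nat 0) (refl Nat 0)) → λ (o : Nat → Nat) → 2
the term's type:
  Eq (Eq Nat 0 0) (refl Nat 0) (refl Nat 0) → (Nat → Nat) → Nat


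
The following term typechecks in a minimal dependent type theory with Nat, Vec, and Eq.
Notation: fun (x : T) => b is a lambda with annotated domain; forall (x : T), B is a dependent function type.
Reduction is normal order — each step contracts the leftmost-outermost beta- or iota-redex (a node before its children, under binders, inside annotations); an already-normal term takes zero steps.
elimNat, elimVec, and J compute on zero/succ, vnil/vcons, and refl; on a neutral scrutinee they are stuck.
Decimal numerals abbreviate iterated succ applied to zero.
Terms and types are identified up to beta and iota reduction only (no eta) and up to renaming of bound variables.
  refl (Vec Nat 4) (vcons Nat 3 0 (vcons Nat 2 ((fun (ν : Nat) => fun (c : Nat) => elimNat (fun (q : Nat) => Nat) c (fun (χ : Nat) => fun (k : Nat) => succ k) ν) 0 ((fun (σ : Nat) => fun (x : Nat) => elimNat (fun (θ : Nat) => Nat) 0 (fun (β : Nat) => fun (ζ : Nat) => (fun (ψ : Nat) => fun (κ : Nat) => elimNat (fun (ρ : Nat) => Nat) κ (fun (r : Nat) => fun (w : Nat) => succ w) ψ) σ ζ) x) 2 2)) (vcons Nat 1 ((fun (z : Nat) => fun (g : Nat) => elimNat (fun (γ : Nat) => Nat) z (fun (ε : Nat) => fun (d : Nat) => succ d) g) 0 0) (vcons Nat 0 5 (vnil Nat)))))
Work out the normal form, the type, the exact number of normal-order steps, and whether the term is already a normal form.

resulting normal form:
  refl (Vec Nat 4) (vcons Nat 3 0 (vcons Nat 2 4 (vcons Nat 1 0 (vcons Nat 0 5 (vnil Nat)))))
inferred type:
  Eq (Vec Nat 4) (vcons Nat 3 0 (vcons Nat 2 4 (vcons Nat 1 0 (vcons Nat 0 5 (vnil Nat))))) (vcons Nat 3 0 (vcons Nat 2 4 (vcons Nat 1 0 (vcons Nat 0 5 (vnil Nat)))))
reduction steps (normal order): 33
already normal: no
first contracted redex: a beta-redex


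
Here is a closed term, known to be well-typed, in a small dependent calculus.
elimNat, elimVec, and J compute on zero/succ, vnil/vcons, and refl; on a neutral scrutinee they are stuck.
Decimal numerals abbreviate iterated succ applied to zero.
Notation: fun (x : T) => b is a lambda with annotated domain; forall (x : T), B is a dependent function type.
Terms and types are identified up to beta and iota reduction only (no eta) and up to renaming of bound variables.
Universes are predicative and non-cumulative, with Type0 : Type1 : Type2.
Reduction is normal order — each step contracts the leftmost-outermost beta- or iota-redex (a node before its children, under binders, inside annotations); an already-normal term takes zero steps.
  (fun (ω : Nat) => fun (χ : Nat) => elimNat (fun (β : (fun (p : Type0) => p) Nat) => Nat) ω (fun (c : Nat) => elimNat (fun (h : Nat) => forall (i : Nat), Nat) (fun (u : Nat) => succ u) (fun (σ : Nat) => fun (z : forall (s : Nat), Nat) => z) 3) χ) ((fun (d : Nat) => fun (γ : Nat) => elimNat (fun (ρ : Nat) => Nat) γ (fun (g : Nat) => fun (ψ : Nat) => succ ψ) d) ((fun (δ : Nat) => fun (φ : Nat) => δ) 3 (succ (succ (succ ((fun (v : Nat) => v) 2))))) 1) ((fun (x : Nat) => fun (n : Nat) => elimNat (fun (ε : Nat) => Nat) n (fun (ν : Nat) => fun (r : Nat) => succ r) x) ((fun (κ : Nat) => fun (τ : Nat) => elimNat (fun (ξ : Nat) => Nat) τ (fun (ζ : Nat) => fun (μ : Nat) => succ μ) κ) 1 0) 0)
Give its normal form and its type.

normal form:
  5
the term's type:
  Nat
observation: reduction starts at a beta-redex, and 43 normal-order steps reach the normal form.
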